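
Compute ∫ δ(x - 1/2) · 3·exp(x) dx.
3 e^{\frac{1}{2}}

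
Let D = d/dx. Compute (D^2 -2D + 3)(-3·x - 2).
- 9 x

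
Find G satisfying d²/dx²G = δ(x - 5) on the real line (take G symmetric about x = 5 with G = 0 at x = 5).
\frac{|x - 5|}{2}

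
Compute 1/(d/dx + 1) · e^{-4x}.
- \frac{e^{- 4 x}}{3}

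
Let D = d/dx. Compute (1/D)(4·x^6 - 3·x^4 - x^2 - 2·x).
\frac{4 x^{7}}{7} - \frac{3 x^{5}}{5} - \frac{x^{3}}{3} - x^{2}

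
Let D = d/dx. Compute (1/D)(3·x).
\frac{3 x^{2}}{2}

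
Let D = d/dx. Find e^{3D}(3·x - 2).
3 x + 7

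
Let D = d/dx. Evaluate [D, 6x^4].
24 x^{3}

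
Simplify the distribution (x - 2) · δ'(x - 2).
-\delta(x - 2)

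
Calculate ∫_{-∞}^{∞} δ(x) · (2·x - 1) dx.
-1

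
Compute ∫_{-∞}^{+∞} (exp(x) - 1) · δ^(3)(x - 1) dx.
- e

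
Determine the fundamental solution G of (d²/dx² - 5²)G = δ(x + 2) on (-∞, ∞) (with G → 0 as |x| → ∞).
-\frac{e^{-5|x + 2|}}{10}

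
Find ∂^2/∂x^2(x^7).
42 x^{5}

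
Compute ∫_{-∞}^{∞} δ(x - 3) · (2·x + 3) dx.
9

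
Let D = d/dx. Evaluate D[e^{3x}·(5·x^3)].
15 x^{2} \left(x + 1\right) e^{3 x}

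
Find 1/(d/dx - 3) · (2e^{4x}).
2 e^{4 x}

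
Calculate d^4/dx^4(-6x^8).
- 10080 x^{4}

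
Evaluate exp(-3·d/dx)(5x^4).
5 x^{4} - 60 x^{3} + 270 x^{2} - 540 x + 405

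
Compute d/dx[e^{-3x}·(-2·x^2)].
2 x \left(3 x - 2\right) e^{- 3 x}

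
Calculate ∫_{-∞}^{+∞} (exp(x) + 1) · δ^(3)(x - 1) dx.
- e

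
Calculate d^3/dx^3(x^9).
504 x^{6}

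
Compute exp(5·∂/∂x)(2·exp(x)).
2 e^{x + 5}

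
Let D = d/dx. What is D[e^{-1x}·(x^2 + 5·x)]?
\left(- x^{2} - 3 x + 5\right) e^{- x}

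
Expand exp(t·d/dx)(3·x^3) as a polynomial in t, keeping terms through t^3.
3 t^{3} + 9 t^{2} x + 9 t x^{2} + 3 x^{3}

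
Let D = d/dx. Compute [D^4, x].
4D^{3}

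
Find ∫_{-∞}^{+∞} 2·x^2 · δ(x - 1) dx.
2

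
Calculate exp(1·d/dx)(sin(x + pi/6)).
\sin{\left(x + \frac{\pi}{6} + 1 \right)}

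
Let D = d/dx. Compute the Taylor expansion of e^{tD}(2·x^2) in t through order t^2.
2 t^{2} + 4 t x + 2 x^{2}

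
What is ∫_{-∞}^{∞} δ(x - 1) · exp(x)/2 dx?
\frac{e}{2}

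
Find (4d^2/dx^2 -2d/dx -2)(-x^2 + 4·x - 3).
2 x^{2} - 4 x - 10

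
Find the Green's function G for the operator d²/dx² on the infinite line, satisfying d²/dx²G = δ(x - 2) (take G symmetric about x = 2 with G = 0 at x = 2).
\frac{|x - 2|}{2}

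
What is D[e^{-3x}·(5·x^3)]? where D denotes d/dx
15 x^{2} \left(1 - x\right) e^{- 3 x}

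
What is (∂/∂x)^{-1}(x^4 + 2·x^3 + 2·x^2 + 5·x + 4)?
\frac{x^{5}}{5} + \frac{x^{4}}{2} + \frac{2 x^{3}}{3} + \frac{5 x^{2}}{2} + 4 x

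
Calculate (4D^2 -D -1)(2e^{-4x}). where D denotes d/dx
134 e^{- 4 x}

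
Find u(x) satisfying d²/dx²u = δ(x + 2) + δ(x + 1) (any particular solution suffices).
\frac{|x + 2|}{2} + \frac{|x + 1|}{2}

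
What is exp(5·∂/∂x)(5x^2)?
5 x^{2} + 50 x + 125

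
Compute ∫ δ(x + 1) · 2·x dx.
-2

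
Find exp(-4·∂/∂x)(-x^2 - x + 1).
- x^{2} + 7 x - 11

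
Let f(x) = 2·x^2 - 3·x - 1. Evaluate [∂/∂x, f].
4 x - 3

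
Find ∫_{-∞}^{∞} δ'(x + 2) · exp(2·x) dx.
- \frac{2}{e^{4}}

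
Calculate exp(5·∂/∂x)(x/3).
\frac{x}{3} + \frac{5}{3}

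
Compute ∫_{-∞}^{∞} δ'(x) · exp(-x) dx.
1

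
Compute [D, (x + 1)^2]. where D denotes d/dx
2 x + 2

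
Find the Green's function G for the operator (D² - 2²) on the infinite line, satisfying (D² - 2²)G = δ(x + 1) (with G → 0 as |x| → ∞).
-\frac{e^{-2|x + 1|}}{4}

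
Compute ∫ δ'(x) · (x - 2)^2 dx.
4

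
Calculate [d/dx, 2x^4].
8 x^{3}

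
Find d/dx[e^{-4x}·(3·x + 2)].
\left(- 12 x - 5\right) e^{- 4 x}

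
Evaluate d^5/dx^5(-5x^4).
0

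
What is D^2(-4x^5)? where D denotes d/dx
- 80 x^{3}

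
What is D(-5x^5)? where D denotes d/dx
- 25 x^{4}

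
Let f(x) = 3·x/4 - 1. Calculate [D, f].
\frac{3}{4}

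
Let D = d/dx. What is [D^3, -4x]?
-12D^{2}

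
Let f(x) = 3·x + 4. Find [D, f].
3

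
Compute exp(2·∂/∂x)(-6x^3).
- 6 x^{3} - 36 x^{2} - 72 x - 48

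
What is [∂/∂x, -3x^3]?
- 9 x^{2}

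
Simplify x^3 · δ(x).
0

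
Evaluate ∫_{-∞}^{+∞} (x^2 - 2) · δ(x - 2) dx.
2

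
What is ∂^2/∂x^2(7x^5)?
140 x^{3}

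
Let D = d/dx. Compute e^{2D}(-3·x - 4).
- 3 x - 10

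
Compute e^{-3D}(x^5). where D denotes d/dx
x^{5} - 15 x^{4} + 90 x^{3} - 270 x^{2} + 405 x - 243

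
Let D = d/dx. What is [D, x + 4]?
1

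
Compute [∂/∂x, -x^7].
- 7 x^{6}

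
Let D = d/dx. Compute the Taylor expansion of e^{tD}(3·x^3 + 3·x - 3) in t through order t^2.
9 t^{2} x + 3 t \left(3 x^{2} + 1\right) + 3 x^{3} + 3 x - 3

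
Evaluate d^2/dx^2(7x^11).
770 x^{9}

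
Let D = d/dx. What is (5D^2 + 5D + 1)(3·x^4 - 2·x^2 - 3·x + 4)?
3 x^{4} + 60 x^{3} + 178 x^{2} - 23 x - 31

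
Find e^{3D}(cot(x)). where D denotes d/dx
\cot{\left(x + 3 \right)}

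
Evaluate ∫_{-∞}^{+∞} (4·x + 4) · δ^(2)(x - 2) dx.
0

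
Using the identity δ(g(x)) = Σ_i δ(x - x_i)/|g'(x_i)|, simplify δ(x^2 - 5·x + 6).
\frac{\delta(x - 3) + \delta(x - 2)}{1}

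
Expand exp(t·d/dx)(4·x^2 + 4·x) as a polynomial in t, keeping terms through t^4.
4 t^{2} + 4 t \left(2 x + 1\right) + 4 x^{2} + 4 x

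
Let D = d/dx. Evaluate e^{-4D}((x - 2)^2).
x^{2} - 12 x + 36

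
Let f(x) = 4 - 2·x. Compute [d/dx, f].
-2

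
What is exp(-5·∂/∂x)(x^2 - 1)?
x^{2} - 10 x + 24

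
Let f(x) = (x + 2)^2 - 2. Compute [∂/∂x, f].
2 x + 4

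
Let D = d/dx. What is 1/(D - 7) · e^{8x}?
e^{8 x}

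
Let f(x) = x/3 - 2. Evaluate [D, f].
\frac{1}{3}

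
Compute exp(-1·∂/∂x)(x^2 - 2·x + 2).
x^{2} - 4 x + 5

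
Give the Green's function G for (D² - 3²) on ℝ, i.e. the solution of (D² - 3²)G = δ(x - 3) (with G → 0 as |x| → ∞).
-\frac{e^{-3|x - 3|}}{6}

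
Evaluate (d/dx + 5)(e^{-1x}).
4 e^{- x}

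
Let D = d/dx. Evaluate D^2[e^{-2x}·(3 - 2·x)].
4 \left(5 - 2 x\right) e^{- 2 x}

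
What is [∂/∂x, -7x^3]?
- 21 x^{2}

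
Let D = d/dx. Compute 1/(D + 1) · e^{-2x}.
- e^{- 2 x}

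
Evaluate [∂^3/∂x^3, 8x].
24\frac{d^{2}}{dx^{2}}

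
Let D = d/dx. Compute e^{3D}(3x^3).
3 x^{3} + 27 x^{2} + 81 x + 81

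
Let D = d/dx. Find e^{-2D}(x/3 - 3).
\frac{x}{3} - \frac{11}{3}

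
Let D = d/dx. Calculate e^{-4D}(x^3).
x^{3} - 12 x^{2} + 48 x - 64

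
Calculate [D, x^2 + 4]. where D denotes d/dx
2 x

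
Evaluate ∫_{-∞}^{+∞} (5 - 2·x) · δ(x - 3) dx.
-1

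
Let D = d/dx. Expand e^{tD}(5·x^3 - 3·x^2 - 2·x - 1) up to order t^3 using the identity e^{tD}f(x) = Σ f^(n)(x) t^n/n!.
5 t^{3} + t^{2} \left(15 x - 3\right) - t \left(- 15 x^{2} + 6 x + 2\right) + 5 x^{3} - 3 x^{2} - 2 x - 1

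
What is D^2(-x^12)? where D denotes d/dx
- 132 x^{10}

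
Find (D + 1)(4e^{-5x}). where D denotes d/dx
- 16 e^{- 5 x}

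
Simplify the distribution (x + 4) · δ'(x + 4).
-\delta(x + 4)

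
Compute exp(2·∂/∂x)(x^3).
x^{3} + 6 x^{2} + 12 x + 8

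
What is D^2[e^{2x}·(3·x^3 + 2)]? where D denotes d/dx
\left(12 x^{3} + 36 x^{2} + 18 x + 8\right) e^{2 x}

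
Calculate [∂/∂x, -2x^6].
- 12 x^{5}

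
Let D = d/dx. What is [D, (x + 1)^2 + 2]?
2 x + 2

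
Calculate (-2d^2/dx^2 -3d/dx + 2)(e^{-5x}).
- 33 e^{- 5 x}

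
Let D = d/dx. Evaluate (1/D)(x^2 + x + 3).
\frac{x^{3}}{3} + \frac{x^{2}}{2} + 3 x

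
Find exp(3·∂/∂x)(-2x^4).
- 2 x^{4} - 24 x^{3} - 108 x^{2} - 216 x - 162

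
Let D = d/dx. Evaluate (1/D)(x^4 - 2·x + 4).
\frac{x^{5}}{5} - x^{2} + 4 x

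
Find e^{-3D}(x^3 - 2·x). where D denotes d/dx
x^{3} - 9 x^{2} + 25 x - 21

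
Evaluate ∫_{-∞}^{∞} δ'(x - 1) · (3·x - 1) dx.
-3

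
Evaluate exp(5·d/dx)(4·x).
4 x + 20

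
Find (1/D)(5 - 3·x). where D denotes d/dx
- \frac{3 x^{2}}{2} + 5 x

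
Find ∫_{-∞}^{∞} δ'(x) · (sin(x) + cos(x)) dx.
-1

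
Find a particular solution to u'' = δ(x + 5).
\frac{|x + 5|}{2}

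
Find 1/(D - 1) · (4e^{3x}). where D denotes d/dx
2 e^{3 x}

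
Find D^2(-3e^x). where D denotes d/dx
- 3 e^{x}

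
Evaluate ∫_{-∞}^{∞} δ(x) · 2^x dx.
1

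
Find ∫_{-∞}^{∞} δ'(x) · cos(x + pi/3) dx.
\frac{\sqrt{3}}{2}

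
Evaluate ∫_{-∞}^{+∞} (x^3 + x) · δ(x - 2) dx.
10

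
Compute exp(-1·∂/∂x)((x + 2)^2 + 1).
x^{2} + 2 x + 2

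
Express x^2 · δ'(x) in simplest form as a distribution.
0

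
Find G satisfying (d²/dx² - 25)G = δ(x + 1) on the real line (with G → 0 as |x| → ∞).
-\frac{e^{-5|x + 1|}}{10}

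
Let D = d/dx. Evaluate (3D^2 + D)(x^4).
4 x^{2} \left(x + 9\right)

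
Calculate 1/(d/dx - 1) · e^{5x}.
\frac{e^{5 x}}{4}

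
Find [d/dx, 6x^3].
18 x^{2}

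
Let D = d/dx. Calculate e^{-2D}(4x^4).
4 x^{4} - 32 x^{3} + 96 x^{2} - 128 x + 64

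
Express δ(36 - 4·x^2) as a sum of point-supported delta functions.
\frac{\delta(x - 3) + \delta(x + 3)}{24}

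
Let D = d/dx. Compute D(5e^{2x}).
10 e^{2 x}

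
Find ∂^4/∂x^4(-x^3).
0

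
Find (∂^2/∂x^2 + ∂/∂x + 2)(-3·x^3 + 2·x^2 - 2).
x \left(- 6 x^{2} - 5 x - 14\right)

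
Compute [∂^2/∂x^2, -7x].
-14\frac{d}{dx}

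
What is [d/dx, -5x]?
-5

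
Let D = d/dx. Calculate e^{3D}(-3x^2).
- 3 x^{2} - 18 x - 27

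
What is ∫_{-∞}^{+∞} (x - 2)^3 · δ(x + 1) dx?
-27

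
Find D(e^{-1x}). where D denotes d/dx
- e^{- x}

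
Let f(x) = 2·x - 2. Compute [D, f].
2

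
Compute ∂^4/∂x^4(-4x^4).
-96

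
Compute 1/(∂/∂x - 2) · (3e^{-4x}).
- \frac{e^{- 4 x}}{2}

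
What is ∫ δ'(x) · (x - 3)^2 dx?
6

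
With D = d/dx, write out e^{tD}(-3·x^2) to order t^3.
- 3 t^{2} - 6 t x - 3 x^{2}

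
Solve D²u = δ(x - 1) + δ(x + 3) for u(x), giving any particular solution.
\frac{|x - 1|}{2} + \frac{|x + 3|}{2}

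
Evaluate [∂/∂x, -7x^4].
- 28 x^{3}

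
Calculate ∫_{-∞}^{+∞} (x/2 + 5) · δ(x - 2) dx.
6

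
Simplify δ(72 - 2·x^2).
\frac{\delta(x - 6) + \delta(x + 6)}{24}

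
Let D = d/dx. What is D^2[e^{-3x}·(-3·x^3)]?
9 x \left(- 3 x^{2} + 6 x - 2\right) e^{- 3 x}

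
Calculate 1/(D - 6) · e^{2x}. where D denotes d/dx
- \frac{e^{2 x}}{4}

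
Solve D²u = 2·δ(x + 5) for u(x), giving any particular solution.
|x + 5|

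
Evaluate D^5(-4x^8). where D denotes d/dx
- 26880 x^{3}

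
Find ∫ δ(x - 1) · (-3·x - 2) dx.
-5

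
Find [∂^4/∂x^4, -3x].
-12\frac{d^{3}}{dx^{3}}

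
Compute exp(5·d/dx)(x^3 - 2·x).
x^{3} + 15 x^{2} + 73 x + 115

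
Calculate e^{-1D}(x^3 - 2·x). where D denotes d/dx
x^{3} - 3 x^{2} + x + 1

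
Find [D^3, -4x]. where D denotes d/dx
-12D^{2}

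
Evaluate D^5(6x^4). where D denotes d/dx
0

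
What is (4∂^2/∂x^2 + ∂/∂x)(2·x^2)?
4 x + 16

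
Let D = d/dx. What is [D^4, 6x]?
24D^{3}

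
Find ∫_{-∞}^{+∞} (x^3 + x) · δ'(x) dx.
-1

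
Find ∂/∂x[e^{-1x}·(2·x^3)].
2 x^{2} \left(3 - x\right) e^{- x}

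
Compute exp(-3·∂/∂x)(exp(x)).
e^{x - 3}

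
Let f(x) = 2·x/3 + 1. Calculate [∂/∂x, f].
\frac{2}{3}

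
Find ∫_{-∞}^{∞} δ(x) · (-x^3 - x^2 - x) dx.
0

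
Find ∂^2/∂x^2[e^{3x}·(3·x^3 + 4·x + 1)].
\left(27 x^{3} + 54 x^{2} + 54 x + 33\right) e^{3 x}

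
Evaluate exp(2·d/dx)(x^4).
x^{4} + 8 x^{3} + 24 x^{2} + 32 x + 16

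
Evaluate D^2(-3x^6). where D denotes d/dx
- 90 x^{4}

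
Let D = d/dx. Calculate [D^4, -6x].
-24D^{3}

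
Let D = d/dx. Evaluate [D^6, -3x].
-18D^{5}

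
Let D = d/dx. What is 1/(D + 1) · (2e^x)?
e^{x}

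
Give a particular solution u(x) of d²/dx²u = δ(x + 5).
\frac{|x + 5|}{2}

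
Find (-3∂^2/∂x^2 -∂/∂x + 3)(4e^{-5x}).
- 268 e^{- 5 x}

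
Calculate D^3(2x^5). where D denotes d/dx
120 x^{2}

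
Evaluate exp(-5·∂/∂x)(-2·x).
10 - 2 x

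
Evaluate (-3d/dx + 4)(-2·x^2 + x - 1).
- 8 x^{2} + 16 x - 7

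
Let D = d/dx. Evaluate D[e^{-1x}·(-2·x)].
2 \left(x - 1\right) e^{- x}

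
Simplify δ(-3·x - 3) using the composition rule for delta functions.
\frac{\delta(x + 1)}{3}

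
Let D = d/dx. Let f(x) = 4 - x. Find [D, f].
-1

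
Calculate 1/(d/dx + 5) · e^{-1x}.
\frac{e^{- x}}{4}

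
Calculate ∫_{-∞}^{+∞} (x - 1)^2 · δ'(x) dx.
2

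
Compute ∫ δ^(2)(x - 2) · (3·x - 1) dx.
0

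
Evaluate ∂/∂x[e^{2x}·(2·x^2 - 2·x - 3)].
4 \left(x^{2} - 2\right) e^{2 x}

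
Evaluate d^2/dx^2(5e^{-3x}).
45 e^{- 3 x}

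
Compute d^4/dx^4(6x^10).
30240 x^{6}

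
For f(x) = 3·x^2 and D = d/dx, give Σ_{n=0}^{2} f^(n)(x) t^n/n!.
3 t^{2} + 6 t x + 3 x^{2}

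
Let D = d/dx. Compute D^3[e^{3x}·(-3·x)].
81 \left(- x - 1\right) e^{3 x}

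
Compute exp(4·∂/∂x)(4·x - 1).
4 x + 15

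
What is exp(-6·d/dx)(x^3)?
x^{3} - 18 x^{2} + 108 x - 216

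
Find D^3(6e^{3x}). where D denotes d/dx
162 e^{3 x}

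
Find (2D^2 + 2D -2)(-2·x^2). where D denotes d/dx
4 x^{2} - 8 x - 8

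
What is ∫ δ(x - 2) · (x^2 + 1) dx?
5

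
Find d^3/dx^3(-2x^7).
- 420 x^{4}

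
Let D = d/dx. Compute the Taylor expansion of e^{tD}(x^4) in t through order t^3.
x \left(4 t^{3} + 6 t^{2} x + 4 t x^{2} + x^{3}\right)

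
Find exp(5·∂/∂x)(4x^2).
4 x^{2} + 40 x + 100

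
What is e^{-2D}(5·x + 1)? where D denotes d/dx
5 x - 9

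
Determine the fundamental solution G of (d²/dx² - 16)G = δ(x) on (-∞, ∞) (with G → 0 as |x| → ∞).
-\frac{e^{-4|x|}}{8}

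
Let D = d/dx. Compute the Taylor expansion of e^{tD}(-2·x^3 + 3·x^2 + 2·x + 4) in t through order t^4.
- 2 t^{3} + t^{2} \left(3 - 6 x\right) + 2 t \left(- 3 x^{2} + 3 x + 1\right) - 2 x^{3} + 3 x^{2} + 2 x + 4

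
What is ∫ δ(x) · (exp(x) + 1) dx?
2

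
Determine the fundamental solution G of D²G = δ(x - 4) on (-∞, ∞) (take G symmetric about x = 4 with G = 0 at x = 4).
\frac{|x - 4|}{2}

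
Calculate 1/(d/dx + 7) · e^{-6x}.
e^{- 6 x}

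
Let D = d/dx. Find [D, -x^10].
- 10 x^{9}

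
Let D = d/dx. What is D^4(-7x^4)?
-168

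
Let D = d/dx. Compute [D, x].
1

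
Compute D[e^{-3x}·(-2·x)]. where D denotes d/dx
2 \left(3 x - 1\right) e^{- 3 x}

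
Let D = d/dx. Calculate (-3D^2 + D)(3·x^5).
15 x^{3} \left(x - 12\right)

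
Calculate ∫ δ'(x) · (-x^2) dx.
0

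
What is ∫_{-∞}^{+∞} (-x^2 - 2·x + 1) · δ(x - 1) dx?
-2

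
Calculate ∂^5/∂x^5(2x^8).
13440 x^{3}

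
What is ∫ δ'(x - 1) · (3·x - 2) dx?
-3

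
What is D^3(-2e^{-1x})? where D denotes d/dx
2 e^{- x}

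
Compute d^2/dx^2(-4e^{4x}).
- 64 e^{4 x}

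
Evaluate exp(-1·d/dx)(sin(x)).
\sin{\left(x - 1 \right)}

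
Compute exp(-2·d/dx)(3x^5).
3 x^{5} - 30 x^{4} + 120 x^{3} - 240 x^{2} + 240 x - 96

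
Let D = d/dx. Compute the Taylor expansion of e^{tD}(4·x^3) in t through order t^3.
4 t^{3} + 12 t^{2} x + 12 t x^{2} + 4 x^{3}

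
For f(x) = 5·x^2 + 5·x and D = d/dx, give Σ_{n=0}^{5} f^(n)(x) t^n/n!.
5 t^{2} + 5 t \left(2 x + 1\right) + 5 x^{2} + 5 x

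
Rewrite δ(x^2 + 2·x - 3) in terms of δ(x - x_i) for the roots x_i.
\frac{\delta(x + 3) + \delta(x - 1)}{4}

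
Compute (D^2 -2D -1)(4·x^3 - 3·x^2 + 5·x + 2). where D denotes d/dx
- 4 x^{3} - 21 x^{2} + 31 x - 18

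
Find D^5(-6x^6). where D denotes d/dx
- 4320 x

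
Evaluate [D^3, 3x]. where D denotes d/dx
9D^{2}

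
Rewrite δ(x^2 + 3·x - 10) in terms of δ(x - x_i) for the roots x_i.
\frac{\delta(x - 2) + \delta(x + 5)}{7}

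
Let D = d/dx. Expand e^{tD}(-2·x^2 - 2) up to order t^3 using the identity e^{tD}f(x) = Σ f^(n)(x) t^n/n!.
- 2 t^{2} - 4 t x - 2 x^{2} - 2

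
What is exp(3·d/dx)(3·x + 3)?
3 x + 12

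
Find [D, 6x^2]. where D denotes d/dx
12 x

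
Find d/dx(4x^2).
8 x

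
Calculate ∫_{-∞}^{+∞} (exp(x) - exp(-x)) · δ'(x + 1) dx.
- 2 \cosh{\left(1 \right)}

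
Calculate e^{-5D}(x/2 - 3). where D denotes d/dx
\frac{x}{2} - \frac{11}{2}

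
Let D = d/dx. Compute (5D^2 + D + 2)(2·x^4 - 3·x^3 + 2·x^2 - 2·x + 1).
4 x^{4} + 2 x^{3} + 115 x^{2} - 90 x + 20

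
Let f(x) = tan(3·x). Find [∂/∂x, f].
\frac{3}{\cos^{2}{\left(3 x \right)}}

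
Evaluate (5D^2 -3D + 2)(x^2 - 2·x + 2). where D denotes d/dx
2 x^{2} - 10 x + 20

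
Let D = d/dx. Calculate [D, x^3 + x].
3 x^{2} + 1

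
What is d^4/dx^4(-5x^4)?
-120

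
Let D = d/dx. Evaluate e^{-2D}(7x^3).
7 x^{3} - 42 x^{2} + 84 x - 56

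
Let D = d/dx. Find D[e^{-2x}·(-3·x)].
3 \left(2 x - 1\right) e^{- 2 x}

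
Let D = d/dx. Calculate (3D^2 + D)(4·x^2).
8 x + 24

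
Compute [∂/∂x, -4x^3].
- 12 x^{2}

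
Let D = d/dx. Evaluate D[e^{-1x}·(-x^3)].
x^{2} \left(x - 3\right) e^{- x}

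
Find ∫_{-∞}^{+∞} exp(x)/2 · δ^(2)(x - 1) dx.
\frac{e}{2}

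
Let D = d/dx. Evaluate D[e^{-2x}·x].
\left(1 - 2 x\right) e^{- 2 x}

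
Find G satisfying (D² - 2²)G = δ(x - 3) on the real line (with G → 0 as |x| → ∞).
-\frac{e^{-2|x - 3|}}{4}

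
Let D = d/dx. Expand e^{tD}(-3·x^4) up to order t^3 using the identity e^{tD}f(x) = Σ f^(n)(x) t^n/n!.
3 x \left(- 4 t^{3} - 6 t^{2} x - 4 t x^{2} - x^{3}\right)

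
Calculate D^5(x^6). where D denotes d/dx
720 x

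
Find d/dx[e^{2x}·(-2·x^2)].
4 x \left(- x - 1\right) e^{2 x}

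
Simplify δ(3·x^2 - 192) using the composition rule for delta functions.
\frac{\delta(x - 8) + \delta(x + 8)}{48}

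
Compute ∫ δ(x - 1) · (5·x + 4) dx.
9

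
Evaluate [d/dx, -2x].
-2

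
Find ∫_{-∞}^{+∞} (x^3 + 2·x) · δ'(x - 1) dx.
-5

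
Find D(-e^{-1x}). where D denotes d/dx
e^{- x}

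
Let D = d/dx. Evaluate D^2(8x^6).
240 x^{4}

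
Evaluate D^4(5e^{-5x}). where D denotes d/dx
3125 e^{- 5 x}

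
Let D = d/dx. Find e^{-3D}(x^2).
x^{2} - 6 x + 9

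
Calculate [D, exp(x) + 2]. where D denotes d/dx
e^{x}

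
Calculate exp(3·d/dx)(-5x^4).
- 5 x^{4} - 60 x^{3} - 270 x^{2} - 540 x - 405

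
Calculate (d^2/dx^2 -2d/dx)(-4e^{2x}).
0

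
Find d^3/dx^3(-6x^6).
- 720 x^{3}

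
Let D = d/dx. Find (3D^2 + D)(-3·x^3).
9 x \left(- x - 6\right)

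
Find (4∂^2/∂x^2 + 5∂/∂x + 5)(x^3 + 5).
5 x^{3} + 15 x^{2} + 24 x + 25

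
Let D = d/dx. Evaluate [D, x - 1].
1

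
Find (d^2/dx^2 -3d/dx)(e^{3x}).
0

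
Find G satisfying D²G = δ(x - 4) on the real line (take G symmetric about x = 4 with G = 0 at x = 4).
\frac{|x - 4|}{2}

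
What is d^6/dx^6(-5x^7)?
- 25200 x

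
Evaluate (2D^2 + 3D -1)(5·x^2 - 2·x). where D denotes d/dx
- 5 x^{2} + 32 x + 14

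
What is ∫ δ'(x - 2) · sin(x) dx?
- \cos{\left(2 \right)}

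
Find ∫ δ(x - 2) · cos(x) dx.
\cos{\left(2 \right)}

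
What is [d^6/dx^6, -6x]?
-36\frac{d^{5}}{dx^{5}}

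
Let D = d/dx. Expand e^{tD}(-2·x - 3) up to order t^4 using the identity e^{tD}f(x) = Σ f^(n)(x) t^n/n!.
- 2 t - 2 x - 3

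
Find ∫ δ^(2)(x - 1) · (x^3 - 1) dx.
6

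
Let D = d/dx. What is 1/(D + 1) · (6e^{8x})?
\frac{2 e^{8 x}}{3}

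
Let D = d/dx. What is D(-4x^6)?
- 24 x^{5}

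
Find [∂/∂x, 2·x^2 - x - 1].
4 x - 1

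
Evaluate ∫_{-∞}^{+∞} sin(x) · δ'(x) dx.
-1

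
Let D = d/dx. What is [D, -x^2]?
- 2 x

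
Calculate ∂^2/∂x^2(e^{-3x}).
9 e^{- 3 x}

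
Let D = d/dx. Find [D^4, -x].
-4D^{3}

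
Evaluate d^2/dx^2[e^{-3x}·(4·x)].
12 \left(3 x - 2\right) e^{- 3 x}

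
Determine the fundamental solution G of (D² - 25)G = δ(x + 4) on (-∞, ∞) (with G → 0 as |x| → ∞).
-\frac{e^{-5|x + 4|}}{10}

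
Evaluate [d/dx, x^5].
5 x^{4}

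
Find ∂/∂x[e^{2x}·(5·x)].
\left(10 x + 5\right) e^{2 x}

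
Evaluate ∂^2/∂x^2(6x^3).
36 x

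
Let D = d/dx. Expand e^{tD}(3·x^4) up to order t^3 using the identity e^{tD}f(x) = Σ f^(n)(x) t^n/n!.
3 x \left(4 t^{3} + 6 t^{2} x + 4 t x^{2} + x^{3}\right)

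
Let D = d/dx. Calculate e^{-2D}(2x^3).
2 x^{3} - 12 x^{2} + 24 x - 16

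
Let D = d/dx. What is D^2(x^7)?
42 x^{5}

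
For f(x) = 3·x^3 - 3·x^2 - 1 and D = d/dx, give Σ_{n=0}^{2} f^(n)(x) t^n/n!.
t^{2} \left(9 x - 3\right) + 3 t x \left(3 x - 2\right) + 3 x^{3} - 3 x^{2} - 1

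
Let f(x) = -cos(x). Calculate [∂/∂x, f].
\sin{\left(x \right)}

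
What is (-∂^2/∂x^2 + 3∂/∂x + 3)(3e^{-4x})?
- 75 e^{- 4 x}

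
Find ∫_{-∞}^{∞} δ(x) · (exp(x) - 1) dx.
0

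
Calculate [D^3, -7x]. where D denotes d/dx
-21D^{2}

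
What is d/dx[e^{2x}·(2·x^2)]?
4 x \left(x + 1\right) e^{2 x}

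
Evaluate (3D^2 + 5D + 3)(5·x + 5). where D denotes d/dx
15 x + 40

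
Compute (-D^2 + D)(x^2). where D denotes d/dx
2 x - 2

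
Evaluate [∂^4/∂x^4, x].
4\frac{d^{3}}{dx^{3}}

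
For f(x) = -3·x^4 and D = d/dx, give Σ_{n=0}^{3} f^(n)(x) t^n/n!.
3 x \left(- 4 t^{3} - 6 t^{2} x - 4 t x^{2} - x^{3}\right)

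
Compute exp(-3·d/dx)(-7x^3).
- 7 x^{3} + 63 x^{2} - 189 x + 189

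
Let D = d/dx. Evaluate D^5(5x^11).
277200 x^{6}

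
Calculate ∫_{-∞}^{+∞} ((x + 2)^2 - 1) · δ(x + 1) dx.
0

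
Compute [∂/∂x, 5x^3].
15 x^{2}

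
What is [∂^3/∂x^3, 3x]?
9\frac{d^{2}}{dx^{2}}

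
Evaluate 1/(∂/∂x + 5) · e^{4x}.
\frac{e^{4 x}}{9}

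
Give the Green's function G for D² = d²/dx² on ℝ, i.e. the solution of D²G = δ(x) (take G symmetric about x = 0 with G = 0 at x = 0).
\frac{|x|}{2}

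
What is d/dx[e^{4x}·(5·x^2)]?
10 x \left(2 x + 1\right) e^{4 x}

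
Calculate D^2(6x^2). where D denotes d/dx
12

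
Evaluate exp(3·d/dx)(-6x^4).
- 6 x^{4} - 72 x^{3} - 324 x^{2} - 648 x - 486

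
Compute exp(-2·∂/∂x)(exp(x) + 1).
e^{x - 2} + 1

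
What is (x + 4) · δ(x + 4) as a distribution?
0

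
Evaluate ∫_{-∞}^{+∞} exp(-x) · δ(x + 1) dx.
e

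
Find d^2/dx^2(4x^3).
24 x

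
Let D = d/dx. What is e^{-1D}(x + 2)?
x + 1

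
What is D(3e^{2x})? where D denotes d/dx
6 e^{2 x}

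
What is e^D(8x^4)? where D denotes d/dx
8 x^{4} + 32 x^{3} + 48 x^{2} + 32 x + 8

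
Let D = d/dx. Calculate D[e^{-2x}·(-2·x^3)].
x^{2} \left(4 x - 6\right) e^{- 2 x}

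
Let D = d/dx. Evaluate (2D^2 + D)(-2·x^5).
10 x^{3} \left(- x - 8\right)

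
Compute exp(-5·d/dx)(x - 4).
x - 9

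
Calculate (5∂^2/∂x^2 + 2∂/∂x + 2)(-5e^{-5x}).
- 585 e^{- 5 x}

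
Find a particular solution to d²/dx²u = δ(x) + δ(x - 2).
\frac{|x|}{2} + \frac{|x - 2|}{2}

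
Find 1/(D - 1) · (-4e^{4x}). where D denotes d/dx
- \frac{4 e^{4 x}}{3}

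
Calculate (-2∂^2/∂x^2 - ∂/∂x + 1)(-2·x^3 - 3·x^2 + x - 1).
- 2 x^{3} + 3 x^{2} + 31 x + 10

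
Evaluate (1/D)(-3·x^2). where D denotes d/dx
- x^{3}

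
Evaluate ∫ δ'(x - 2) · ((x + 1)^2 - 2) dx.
-6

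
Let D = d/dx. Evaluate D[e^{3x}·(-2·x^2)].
2 x \left(- 3 x - 2\right) e^{3 x}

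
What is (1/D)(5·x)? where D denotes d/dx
\frac{5 x^{2}}{2}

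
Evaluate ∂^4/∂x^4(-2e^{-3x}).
- 162 e^{- 3 x}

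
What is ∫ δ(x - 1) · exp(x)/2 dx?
\frac{e}{2}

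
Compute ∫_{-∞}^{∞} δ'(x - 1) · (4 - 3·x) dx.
3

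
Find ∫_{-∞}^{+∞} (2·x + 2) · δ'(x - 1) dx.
-2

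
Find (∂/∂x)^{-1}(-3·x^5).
- \frac{x^{6}}{2}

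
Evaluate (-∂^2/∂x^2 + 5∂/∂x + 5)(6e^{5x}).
30 e^{5 x}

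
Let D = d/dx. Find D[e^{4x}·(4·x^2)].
8 x \left(2 x + 1\right) e^{4 x}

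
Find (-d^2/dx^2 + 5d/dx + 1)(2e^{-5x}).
- 98 e^{- 5 x}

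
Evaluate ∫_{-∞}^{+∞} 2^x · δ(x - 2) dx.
4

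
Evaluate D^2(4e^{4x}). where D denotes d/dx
64 e^{4 x}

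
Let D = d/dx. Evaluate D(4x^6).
24 x^{5}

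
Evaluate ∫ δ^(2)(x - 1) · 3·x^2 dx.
6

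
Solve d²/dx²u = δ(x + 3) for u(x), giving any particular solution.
\frac{|x + 3|}{2}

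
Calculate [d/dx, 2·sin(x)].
2 \cos{\left(x \right)}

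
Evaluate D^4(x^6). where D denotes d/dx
360 x^{2}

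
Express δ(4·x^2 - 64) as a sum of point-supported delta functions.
\frac{\delta(x - 4) + \delta(x + 4)}{32}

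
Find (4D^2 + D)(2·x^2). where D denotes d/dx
4 x + 16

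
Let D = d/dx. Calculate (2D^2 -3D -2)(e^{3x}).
7 e^{3 x}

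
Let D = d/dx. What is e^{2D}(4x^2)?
4 x^{2} + 16 x + 16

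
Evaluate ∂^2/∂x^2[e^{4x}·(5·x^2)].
\left(80 x^{2} + 80 x + 10\right) e^{4 x}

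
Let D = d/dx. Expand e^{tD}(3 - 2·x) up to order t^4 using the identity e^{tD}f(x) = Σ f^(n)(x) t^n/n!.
- 2 t - 2 x + 3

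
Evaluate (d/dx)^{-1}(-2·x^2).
- \frac{2 x^{3}}{3}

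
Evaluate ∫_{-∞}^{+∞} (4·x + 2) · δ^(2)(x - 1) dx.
0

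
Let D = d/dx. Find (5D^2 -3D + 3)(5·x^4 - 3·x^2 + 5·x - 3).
15 x^{4} - 60 x^{3} + 291 x^{2} + 33 x - 54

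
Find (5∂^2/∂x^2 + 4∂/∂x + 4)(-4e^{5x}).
- 596 e^{5 x}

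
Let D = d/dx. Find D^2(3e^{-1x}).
3 e^{- x}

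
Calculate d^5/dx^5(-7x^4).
0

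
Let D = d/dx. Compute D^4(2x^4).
48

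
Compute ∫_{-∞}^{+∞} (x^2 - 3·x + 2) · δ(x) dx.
2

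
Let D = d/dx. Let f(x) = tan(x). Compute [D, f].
\frac{1}{\cos^{2}{\left(x \right)}}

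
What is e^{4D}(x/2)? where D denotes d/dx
\frac{x}{2} + 2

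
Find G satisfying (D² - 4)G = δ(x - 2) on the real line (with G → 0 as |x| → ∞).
-\frac{e^{-2|x - 2|}}{4}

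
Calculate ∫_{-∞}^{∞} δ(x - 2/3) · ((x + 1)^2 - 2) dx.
\frac{7}{9}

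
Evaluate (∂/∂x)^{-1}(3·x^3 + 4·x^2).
\frac{3 x^{4}}{4} + \frac{4 x^{3}}{3}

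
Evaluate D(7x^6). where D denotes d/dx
42 x^{5}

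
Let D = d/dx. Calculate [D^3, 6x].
18D^{2}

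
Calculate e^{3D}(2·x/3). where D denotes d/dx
\frac{2 x}{3} + 2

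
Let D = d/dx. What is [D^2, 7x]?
14D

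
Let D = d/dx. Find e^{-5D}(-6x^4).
- 6 x^{4} + 120 x^{3} - 900 x^{2} + 3000 x - 3750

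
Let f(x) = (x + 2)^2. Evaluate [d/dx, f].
2 x + 4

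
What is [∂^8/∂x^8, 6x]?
48\frac{d^{7}}{dx^{7}}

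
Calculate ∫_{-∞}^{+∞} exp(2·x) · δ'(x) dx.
-2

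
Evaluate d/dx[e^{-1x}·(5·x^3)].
5 x^{2} \left(3 - x\right) e^{- x}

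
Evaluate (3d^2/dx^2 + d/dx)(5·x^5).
25 x^{3} \left(x + 12\right)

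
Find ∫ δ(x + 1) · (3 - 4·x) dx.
7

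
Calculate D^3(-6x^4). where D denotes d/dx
- 144 x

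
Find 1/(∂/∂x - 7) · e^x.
- \frac{e^{x}}{6}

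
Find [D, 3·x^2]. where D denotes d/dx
6 x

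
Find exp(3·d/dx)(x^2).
x^{2} + 6 x + 9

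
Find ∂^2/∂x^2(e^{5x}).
25 e^{5 x}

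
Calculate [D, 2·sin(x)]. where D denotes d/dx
2 \cos{\left(x \right)}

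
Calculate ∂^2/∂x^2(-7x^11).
- 770 x^{9}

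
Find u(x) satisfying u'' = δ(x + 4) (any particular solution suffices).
\frac{|x + 4|}{2}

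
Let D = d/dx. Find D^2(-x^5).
- 20 x^{3}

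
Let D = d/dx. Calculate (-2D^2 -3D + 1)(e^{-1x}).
2 e^{- x}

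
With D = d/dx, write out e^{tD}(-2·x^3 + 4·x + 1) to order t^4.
- 2 t^{3} - 6 t^{2} x - 2 t \left(3 x^{2} - 2\right) - 2 x^{3} + 4 x + 1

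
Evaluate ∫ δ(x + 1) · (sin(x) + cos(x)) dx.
- \sin{\left(1 \right)} + \cos{\left(1 \right)}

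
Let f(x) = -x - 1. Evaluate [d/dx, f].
-1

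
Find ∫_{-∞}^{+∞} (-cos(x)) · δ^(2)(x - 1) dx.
\cos{\left(1 \right)}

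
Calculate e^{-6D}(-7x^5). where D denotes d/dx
- 7 x^{5} + 210 x^{4} - 2520 x^{3} + 15120 x^{2} - 45360 x + 54432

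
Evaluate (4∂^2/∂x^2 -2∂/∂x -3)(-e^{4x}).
- 53 e^{4 x}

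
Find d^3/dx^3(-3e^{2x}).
- 24 e^{2 x}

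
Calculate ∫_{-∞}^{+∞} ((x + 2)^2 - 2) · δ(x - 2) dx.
14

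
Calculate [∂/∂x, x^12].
12 x^{11}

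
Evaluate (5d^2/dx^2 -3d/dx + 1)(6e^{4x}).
414 e^{4 x}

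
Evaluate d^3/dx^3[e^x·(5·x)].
5 \left(x + 3\right) e^{x}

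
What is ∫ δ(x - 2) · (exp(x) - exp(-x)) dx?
2 \sinh{\left(2 \right)}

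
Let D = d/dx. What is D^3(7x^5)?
420 x^{2}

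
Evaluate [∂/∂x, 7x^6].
42 x^{5}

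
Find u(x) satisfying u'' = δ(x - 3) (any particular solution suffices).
\frac{|x - 3|}{2}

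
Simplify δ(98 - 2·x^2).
\frac{\delta(x - 7) + \delta(x + 7)}{28}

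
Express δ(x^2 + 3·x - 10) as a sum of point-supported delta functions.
\frac{\delta(x + 5) + \delta(x - 2)}{7}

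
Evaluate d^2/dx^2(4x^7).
168 x^{5}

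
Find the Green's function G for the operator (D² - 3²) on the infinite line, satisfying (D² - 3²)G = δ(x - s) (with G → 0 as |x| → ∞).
-\frac{e^{-3|x-s|}}{6}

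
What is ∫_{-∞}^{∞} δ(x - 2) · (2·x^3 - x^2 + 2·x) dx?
16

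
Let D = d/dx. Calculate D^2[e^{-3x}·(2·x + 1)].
3 \left(6 x - 1\right) e^{- 3 x}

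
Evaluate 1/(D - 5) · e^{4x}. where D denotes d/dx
- e^{4 x}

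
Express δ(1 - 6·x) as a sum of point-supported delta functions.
\frac{\delta(x - 1/6)}{6}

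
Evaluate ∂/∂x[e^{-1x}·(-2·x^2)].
2 x \left(x - 2\right) e^{- x}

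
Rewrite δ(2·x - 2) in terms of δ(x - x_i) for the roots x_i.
\frac{\delta(x - 1)}{2}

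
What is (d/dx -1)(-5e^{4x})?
- 15 e^{4 x}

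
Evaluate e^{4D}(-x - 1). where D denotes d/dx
- x - 5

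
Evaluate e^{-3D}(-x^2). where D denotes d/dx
- x^{2} + 6 x - 9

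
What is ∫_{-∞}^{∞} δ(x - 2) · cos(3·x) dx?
\cos{\left(6 \right)}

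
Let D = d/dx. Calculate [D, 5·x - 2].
5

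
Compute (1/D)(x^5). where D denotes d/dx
\frac{x^{6}}{6}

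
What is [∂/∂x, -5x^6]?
- 30 x^{5}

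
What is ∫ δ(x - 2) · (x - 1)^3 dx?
1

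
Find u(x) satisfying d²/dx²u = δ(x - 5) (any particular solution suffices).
\frac{|x - 5|}{2}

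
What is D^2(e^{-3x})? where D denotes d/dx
9 e^{- 3 x}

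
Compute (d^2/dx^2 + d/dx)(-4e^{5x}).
- 120 e^{5 x}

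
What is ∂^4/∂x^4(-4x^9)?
- 12096 x^{5}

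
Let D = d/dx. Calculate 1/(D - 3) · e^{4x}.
e^{4 x}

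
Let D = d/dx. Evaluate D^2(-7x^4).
- 84 x^{2}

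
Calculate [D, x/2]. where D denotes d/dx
\frac{1}{2}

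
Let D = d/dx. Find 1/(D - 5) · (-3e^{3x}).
\frac{3 e^{3 x}}{2}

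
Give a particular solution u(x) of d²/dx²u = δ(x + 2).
\frac{|x + 2|}{2}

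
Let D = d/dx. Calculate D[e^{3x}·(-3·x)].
\left(- 9 x - 3\right) e^{3 x}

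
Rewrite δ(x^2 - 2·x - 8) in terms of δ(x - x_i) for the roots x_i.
\frac{\delta(x + 2) + \delta(x - 4)}{6}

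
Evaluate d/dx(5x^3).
15 x^{2}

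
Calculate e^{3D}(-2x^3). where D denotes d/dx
- 2 x^{3} - 18 x^{2} - 54 x - 54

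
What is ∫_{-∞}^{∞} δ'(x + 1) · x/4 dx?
- \frac{1}{4}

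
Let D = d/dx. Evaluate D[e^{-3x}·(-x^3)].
3 x^{2} \left(x - 1\right) e^{- 3 x}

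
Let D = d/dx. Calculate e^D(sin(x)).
\sin{\left(x + 1 \right)}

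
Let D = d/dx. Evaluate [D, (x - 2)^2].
2 x - 4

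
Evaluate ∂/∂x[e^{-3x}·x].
\left(1 - 3 x\right) e^{- 3 x}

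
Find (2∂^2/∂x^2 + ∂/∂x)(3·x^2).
6 x + 12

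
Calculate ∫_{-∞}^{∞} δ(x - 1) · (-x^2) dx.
-1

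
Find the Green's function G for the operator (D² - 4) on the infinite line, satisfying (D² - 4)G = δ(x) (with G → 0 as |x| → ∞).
-\frac{e^{-2|x|}}{4}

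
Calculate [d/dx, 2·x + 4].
2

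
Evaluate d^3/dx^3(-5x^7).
- 1050 x^{4}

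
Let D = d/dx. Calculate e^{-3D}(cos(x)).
\cos{\left(x - 3 \right)}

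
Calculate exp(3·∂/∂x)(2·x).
2 x + 6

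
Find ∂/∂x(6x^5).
30 x^{4}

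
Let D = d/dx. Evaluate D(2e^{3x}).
6 e^{3 x}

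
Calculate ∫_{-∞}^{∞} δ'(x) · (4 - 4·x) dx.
4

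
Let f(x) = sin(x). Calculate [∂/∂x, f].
\cos{\left(x \right)}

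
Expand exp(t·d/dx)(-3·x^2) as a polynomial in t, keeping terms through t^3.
- 3 t^{2} - 6 t x - 3 x^{2}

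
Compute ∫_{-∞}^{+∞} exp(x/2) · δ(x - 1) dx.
e^{\frac{1}{2}}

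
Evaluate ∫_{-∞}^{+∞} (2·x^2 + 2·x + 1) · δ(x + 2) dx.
5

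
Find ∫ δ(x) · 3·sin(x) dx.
0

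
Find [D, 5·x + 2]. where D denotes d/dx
5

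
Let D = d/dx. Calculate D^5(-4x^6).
- 2880 x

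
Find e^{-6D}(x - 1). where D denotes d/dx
x - 7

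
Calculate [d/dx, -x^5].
- 5 x^{4}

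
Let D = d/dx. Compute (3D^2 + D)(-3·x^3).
9 x \left(- x - 6\right)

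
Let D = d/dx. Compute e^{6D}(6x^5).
6 x^{5} + 180 x^{4} + 2160 x^{3} + 12960 x^{2} + 38880 x + 46656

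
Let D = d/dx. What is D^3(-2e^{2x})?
- 16 e^{2 x}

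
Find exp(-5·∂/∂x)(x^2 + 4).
x^{2} - 10 x + 29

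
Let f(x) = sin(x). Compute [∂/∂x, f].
\cos{\left(x \right)}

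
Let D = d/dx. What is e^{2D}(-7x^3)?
- 7 x^{3} - 42 x^{2} - 84 x - 56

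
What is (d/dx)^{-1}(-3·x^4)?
- \frac{3 x^{5}}{5}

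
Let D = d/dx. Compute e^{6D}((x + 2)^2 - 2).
x^{2} + 16 x + 62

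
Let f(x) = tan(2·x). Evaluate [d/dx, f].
\frac{2}{\cos^{2}{\left(2 x \right)}}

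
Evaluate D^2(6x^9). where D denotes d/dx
432 x^{7}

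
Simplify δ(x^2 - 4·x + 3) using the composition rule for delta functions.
\frac{\delta(x - 1) + \delta(x - 3)}{2}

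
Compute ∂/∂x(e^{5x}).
5 e^{5 x}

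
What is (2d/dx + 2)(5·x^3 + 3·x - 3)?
2 x \left(5 x^{2} + 15 x + 3\right)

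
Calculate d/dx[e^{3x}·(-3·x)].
\left(- 9 x - 3\right) e^{3 x}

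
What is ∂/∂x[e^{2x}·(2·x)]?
\left(4 x + 2\right) e^{2 x}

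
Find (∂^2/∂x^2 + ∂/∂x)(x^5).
5 x^{3} \left(x + 4\right)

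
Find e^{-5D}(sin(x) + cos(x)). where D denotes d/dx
\sqrt{2} \cos{\left(- x + \frac{\pi}{4} + 5 \right)}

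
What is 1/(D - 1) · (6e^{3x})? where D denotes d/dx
3 e^{3 x}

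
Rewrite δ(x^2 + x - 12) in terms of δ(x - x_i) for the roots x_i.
\frac{\delta(x + 4) + \delta(x - 3)}{7}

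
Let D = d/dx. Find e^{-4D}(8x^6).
8 x^{6} - 192 x^{5} + 1920 x^{4} - 10240 x^{3} + 30720 x^{2} - 49152 x + 32768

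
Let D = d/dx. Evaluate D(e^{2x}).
2 e^{2 x}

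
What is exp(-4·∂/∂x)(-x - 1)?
3 - x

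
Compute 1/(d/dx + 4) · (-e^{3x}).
- \frac{e^{3 x}}{7}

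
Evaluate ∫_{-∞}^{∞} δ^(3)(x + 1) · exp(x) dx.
- \frac{1}{e}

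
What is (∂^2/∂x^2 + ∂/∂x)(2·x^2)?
4 x + 4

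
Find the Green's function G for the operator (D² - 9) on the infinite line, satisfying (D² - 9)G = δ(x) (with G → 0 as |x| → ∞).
-\frac{e^{-3|x|}}{6}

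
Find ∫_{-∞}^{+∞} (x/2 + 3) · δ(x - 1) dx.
\frac{7}{2}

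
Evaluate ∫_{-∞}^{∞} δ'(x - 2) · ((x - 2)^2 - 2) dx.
0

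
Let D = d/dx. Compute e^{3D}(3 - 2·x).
- 2 x - 3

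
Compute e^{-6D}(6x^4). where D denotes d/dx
6 x^{4} - 144 x^{3} + 1296 x^{2} - 5184 x + 7776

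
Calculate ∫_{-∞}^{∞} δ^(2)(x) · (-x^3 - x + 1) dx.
0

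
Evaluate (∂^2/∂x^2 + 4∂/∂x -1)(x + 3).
1 - x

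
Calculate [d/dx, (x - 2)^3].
3 \left(x - 2\right)^{2}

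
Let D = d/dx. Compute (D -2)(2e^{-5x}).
- 14 e^{- 5 x}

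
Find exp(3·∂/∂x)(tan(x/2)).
\tan{\left(\frac{x}{2} + \frac{3}{2} \right)}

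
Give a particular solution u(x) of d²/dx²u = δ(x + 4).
\frac{|x + 4|}{2}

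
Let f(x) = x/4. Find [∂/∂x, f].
\frac{1}{4}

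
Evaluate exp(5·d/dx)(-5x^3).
- 5 x^{3} - 75 x^{2} - 375 x - 625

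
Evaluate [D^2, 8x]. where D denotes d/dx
16D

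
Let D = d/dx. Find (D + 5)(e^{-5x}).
0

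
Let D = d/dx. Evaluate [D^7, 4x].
28D^{6}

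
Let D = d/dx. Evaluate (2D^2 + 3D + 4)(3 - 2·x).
6 - 8 x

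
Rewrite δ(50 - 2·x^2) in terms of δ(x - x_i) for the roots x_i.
\frac{\delta(x - 5) + \delta(x + 5)}{20}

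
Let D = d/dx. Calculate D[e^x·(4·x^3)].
4 x^{2} \left(x + 3\right) e^{x}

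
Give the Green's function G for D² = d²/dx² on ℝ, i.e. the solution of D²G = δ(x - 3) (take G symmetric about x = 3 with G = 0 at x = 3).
\frac{|x - 3|}{2}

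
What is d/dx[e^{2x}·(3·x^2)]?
6 x \left(x + 1\right) e^{2 x}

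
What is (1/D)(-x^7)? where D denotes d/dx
- \frac{x^{8}}{8}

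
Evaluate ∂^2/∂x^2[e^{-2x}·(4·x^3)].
8 x \left(2 x^{2} - 6 x + 3\right) e^{- 2 x}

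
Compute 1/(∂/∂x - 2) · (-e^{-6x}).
\frac{e^{- 6 x}}{8}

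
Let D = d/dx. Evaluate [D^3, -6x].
-18D^{2}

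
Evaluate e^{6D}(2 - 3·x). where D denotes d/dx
- 3 x - 16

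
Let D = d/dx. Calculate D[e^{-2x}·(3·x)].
3 \left(1 - 2 x\right) e^{- 2 x}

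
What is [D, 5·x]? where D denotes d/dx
5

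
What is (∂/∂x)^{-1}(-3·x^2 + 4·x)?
- x^{3} + 2 x^{2}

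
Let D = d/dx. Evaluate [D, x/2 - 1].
\frac{1}{2}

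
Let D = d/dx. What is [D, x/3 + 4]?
\frac{1}{3}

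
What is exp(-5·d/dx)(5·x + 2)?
5 x - 23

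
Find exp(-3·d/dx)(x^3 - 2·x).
x^{3} - 9 x^{2} + 25 x - 21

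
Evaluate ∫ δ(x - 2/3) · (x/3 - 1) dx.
- \frac{7}{9}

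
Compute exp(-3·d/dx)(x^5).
x^{5} - 15 x^{4} + 90 x^{3} - 270 x^{2} + 405 x - 243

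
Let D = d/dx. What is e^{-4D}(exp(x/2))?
e^{\frac{x}{2} - 2}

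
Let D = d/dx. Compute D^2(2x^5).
40 x^{3}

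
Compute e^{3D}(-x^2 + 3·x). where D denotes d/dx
x \left(- x - 3\right)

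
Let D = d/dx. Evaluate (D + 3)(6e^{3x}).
36 e^{3 x}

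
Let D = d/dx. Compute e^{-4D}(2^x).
2^{x - 4}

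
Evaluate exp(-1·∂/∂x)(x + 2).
x + 1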